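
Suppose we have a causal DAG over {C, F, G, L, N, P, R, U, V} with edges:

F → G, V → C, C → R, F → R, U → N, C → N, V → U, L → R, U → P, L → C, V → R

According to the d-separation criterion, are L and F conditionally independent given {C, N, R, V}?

Enumerating the 4 paths from L to F and testing each for blocking by {C, N, R, V}:
Path 1: L → R ← F
  R is a collider and R is conditioned on, which opens it — no node blocks this path, so it is active.
Path 2: L → C → N ← U ← V → R ← F
  C is a chain here and C is conditioned on, so the path is blocked at C.
Path 3: L → C → R ← F
  C is a chain here and C is conditioned on, so the path is blocked at C.
Path 4: L → C ← V → R ← F
  V is a fork here and V is conditioned on, so the path is blocked at V.
At least one path is unblocked, so d-separation fails.

No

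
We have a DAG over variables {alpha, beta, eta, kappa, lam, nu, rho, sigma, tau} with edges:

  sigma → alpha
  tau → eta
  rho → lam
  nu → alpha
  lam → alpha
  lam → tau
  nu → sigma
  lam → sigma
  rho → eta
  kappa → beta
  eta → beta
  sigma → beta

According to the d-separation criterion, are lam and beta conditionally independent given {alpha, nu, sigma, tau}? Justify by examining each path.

No — lam and beta are not d-separated given {alpha, nu, sigma, tau}.

5 paths connect lam and beta; each must be blocked for d-separation to hold:
Path 1: lam → sigma → beta
  sigma is a chain here and sigma is conditioned on, so the path is blocked at sigma.
Path 2: lam → alpha ← sigma → beta
  sigma is a fork here and sigma is conditioned on, so the path is blocked at sigma.
Path 3: lam → alpha ← nu → sigma → beta
  nu is a fork here and nu is conditioned on, so the path is blocked at nu.
Path 4: lam → tau → eta → beta
  tau is a chain here and tau is conditioned on, so the path is blocked at tau.
Path 5: lam ← rho → eta → beta
  rho is a fork and rho is not conditioned on; eta is a chain and eta is not conditioned on — no node blocks this path, so it is active.
Because an active path exists, lam and beta are not d-separated.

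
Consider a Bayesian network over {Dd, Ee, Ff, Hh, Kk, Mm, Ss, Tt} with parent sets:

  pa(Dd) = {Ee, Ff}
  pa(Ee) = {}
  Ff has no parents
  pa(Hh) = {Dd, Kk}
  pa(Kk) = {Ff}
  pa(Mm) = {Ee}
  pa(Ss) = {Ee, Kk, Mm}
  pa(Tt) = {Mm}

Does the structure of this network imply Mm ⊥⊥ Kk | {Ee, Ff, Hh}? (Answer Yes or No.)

Enumerating the 6 paths from Mm to Kk and testing each for blocking by {Ee, Ff, Hh}:
Path 1: Mm → Ss ← Ee → Dd → Hh ← Kk
  Ss is a collider here and neither Ss nor any of its descendants is conditioned on, so the collider stays closed — the path is blocked at Ss.
Path 2: Mm → Ss ← Ee → Dd ← Ff → Kk
  Ss is a collider here and neither Ss nor any of its descendants is conditioned on, so the collider stays closed — the path is blocked at Ss.
Path 3: Mm → Ss ← Kk
  Ss is a collider here and neither Ss nor any of its descendants is conditioned on, so the collider stays closed — the path is blocked at Ss.
Path 4: Mm ← Ee → Ss ← Kk
  Ee is a fork here and Ee is conditioned on, so the path is blocked at Ee.
Path 5: Mm ← Ee → Dd → Hh ← Kk
  Ee is a fork here and Ee is conditioned on, so the path is blocked at Ee.
Path 6: Mm ← Ee → Dd ← Ff → Kk
  Ee is a fork here and Ee is conditioned on, so the path is blocked at Ee.
All paths are blocked; Mm ⊥ Kk | {Ee, Ff, Hh} holds.

Yes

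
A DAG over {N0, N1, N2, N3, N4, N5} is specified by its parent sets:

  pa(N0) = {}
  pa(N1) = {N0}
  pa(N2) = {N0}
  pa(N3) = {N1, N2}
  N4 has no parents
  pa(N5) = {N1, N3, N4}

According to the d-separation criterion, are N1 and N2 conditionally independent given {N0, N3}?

Enumerating the 3 paths from N1 to N2 and testing each for blocking by {N0, N3}:
Path 1: N1 → N3 ← N2
  N3 is a collider and N3 is conditioned on, which opens it — no node blocks this path, so it is active.
Path 2: N1 → N5 ← N3 ← N2
  N5 is a collider here and neither N5 nor any of its descendants is conditioned on, so the collider stays closed — the path is blocked at N5.
Path 3: N1 ← N0 → N2
  N0 is a fork here and N0 is conditioned on, so the path is blocked at N0.
At least one path is unblocked, so d-separation fails.

No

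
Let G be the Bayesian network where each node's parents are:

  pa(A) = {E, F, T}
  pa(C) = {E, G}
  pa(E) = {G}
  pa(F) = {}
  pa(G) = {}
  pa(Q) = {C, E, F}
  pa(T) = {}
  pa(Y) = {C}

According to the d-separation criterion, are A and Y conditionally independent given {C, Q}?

We examine all 6 paths between A and Y:
Path 1: A ← F → Q ← C → Y
  C is a fork here and C is conditioned on, so the path is blocked at C.
Path 2: A ← F → Q ← E → C → Y
  C is a chain here and C is conditioned on, so the path is blocked at C.
Path 3: A ← F → Q ← E ← G → C → Y
  C is a chain here and C is conditioned on, so the path is blocked at C.
Path 4: A ← E → Q ← C → Y
  C is a fork here and C is conditioned on, so the path is blocked at C.
Path 5: A ← E → C → Y
  C is a chain here and C is conditioned on, so the path is blocked at C.
Path 6: A ← E ← G → C → Y
  C is a chain here and C is conditioned on, so the path is blocked at C.
Every path is blocked, so A and Y are d-separated given {C, Q}.

Yes — A and Y are d-separated given {C, Q}.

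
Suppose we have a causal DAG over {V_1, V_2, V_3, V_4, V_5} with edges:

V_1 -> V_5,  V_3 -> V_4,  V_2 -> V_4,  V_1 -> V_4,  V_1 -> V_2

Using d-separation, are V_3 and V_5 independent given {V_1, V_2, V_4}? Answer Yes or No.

2 paths connect V_3 and V_5; each must be blocked for d-separation to hold:
Path 1: V_3 → V_4 ← V_1 → V_5
  V_1 is a fork here and V_1 is conditioned on, so the path is blocked at V_1.
Path 2: V_3 → V_4 ← V_2 ← V_1 → V_5
  V_2 is a chain here and V_2 is conditioned on, so the path is blocked at V_2.
All paths are blocked; V_3 ⊥ V_5 | {V_1, V_2, V_4} holds.

Yes — V_3 and V_5 are d-separated given {V_1, V_2, V_4}.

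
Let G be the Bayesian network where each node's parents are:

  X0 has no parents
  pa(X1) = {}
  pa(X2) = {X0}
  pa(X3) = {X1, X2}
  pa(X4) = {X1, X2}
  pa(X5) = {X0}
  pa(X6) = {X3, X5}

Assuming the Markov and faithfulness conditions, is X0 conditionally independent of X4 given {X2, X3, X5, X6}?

Yes

Enumerating the 4 paths from X0 to X4 and testing each for blocking by {X2, X3, X5, X6}:
  1. X0 → X5 → X6 ← X3 ← X1 → X4 — X5:chain[blocks]; X6:collider[open]; X3:chain[blocks]; X1:fork[open] ⇒ blocked
  2. X0 → X5 → X6 ← X3 ← X2 → X4 — X5:chain[blocks]; X6:collider[open]; X3:chain[blocks]; X2:fork[blocks] ⇒ blocked
  3. X0 → X2 → X3 ← X1 → X4 — X2:chain[blocks]; X3:collider[open]; X1:fork[open] ⇒ blocked
  4. X0 → X2 → X4 — X2:chain[blocks] ⇒ blocked
Since every path is blocked, d-separation holds.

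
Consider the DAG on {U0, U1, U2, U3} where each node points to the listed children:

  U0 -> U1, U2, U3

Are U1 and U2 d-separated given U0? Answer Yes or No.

Yes

The only undirected path from U1 to U2 is:
Path 1: U1 ← U0 → U2
  U0 is a fork here and U0 is conditioned on, so the path is blocked at U0.
All paths are blocked; U1 ⊥ U2 | {U0} holds.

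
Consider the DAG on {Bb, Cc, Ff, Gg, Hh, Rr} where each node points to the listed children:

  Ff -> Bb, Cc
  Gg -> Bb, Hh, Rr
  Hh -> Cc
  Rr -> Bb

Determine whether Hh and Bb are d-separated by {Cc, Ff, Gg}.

Yes — Hh and Bb are d-separated given {Cc, Ff, Gg}.

There are 3 undirected paths between Hh and Bb; checking each against the conditioning set {Cc, Ff, Gg}:
Path 1: Hh ← Gg → Rr → Bb
  Gg is a fork here and Gg is conditioned on, so the path is blocked at Gg.
Path 2: Hh ← Gg → Bb
  Gg is a fork here and Gg is conditioned on, so the path is blocked at Gg.
Path 3: Hh → Cc ← Ff → Bb
  Ff is a fork here and Ff is conditioned on, so the path is blocked at Ff.
Since every path is blocked, d-separation holds.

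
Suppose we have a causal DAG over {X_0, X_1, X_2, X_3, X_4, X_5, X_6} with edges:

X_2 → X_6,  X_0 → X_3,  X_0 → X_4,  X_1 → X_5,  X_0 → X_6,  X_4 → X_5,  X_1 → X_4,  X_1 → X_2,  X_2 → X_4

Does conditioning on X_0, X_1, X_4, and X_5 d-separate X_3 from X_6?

There are 4 undirected paths between X_3 and X_6; checking each against the conditioning set {X_0, X_1, X_4, X_5}:
Path 1: X_3 ← X_0 → X_6
  X_0 is a fork here and X_0 is conditioned on, so the path is blocked at X_0.
Path 2: X_3 ← X_0 → X_4 ← X_2 → X_6
  X_0 is a fork here and X_0 is conditioned on, so the path is blocked at X_0.
Path 3: X_3 ← X_0 → X_4 ← X_1 → X_2 → X_6
  X_0 is a fork here and X_0 is conditioned on, so the path is blocked at X_0.
Path 4: X_3 ← X_0 → X_4 → X_5 ← X_1 → X_2 → X_6
  X_0 is a fork here and X_0 is conditioned on, so the path is blocked at X_0.
All paths are blocked; X_3 ⊥ X_6 | {X_0, X_1, X_4, X_5} holds.

Yes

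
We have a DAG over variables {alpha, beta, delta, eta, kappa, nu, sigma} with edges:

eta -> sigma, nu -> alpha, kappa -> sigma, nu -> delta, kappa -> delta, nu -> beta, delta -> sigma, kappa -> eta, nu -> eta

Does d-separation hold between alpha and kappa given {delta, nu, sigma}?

6 paths connect alpha and kappa; each must be blocked for d-separation to hold:
Path 1: alpha ← nu → delta ← kappa
  nu is a fork here and nu is conditioned on, so the path is blocked at nu.
Path 2: alpha ← nu → delta → sigma ← kappa
  nu is a fork here and nu is conditioned on, so the path is blocked at nu.
Path 3: alpha ← nu → delta → sigma ← eta ← kappa
  nu is a fork here and nu is conditioned on, so the path is blocked at nu.
Path 4: alpha ← nu → eta ← kappa
  nu is a fork here and nu is conditioned on, so the path is blocked at nu.
Path 5: alpha ← nu → eta → sigma ← kappa
  nu is a fork here and nu is conditioned on, so the path is blocked at nu.
Path 6: alpha ← nu → eta → sigma ← delta ← kappa
  nu is a fork here and nu is conditioned on, so the path is blocked at nu.
All paths are blocked; alpha ⊥ kappa | {delta, nu, sigma} holds.

Yes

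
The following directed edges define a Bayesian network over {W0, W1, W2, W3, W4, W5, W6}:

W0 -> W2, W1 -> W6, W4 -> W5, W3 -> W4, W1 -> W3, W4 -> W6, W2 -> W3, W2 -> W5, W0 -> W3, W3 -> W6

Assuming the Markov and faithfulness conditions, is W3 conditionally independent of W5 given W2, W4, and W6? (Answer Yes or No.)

Enumerating the 5 paths from W3 to W5 and testing each for blocking by {W2, W4, W6}:
  1. W3 ← W1 → W6 ← W4 → W5 — W1:fork[open]; W6:collider[open]; W4:fork[blocks] ⇒ blocked
  2. W3 → W4 → W5 — W4:chain[blocks] ⇒ blocked
  3. W3 → W6 ← W4 → W5 — W6:collider[open]; W4:fork[blocks] ⇒ blocked
  4. W3 ← W0 → W2 → W5 — W0:fork[open]; W2:chain[blocks] ⇒ blocked
  5. W3 ← W2 → W5 — W2:fork[blocks] ⇒ blocked
Since every path is blocked, d-separation holds.

Yes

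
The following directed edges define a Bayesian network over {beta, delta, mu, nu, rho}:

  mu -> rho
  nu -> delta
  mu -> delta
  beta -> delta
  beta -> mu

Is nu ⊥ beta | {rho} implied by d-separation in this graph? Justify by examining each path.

We examine all 2 paths between nu and beta:
  1. nu → delta ← mu ← beta — delta:collider[blocks]; mu:chain[open] ⇒ blocked
  2. nu → delta ← beta — delta:collider[blocks] ⇒ blocked
All paths are blocked; nu ⊥ beta | {rho} holds.

Yes — nu and beta are d-separated given {rho}.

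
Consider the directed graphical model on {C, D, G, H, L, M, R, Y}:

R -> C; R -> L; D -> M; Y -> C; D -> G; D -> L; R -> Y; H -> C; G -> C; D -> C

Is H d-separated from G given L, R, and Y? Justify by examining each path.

4 paths connect H and G; each must be blocked for d-separation to hold:
Path 1: H → C ← Y ← R → L ← D → G
  C is a collider here and neither C nor any of its descendants is conditioned on, so the collider stays closed — the path is blocked at C.
Path 2: H → C ← R → L ← D → G
  C is a collider here and neither C nor any of its descendants is conditioned on, so the collider stays closed — the path is blocked at C.
Path 3: H → C ← D → G
  C is a collider here and neither C nor any of its descendants is conditioned on, so the collider stays closed — the path is blocked at C.
Path 4: H → C ← G
  C is a collider here and neither C nor any of its descendants is conditioned on, so the collider stays closed — the path is blocked at C.
Every path is blocked, so H and G are d-separated given {L, R, Y}.

Yes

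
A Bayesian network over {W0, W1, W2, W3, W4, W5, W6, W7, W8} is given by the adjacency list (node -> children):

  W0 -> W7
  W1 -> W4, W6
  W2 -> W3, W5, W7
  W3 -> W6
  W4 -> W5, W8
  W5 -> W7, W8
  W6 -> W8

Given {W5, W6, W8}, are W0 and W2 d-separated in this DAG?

Enumerating the 6 paths from W0 to W2 and testing each for blocking by {W5, W6, W8}:
  1. W0 → W7 ← W2 — W7:collider[blocks] ⇒ blocked
  2. W0 → W7 ← W5 ← W2 — W7:collider[blocks]; W5:chain[blocks] ⇒ blocked
  3. W0 → W7 ← W5 ← W4 ← W1 → W6 ← W3 ← W2 — W7:collider[blocks]; W5:chain[blocks]; W4:chain[open]; W1:fork[open]; W6:collider[open]; W3:chain[open] ⇒ blocked
  4. W0 → W7 ← W5 ← W4 → W8 ← W6 ← W3 ← W2 — W7:collider[blocks]; W5:chain[blocks]; W4:fork[open]; W8:collider[open]; W6:chain[blocks]; W3:chain[open] ⇒ blocked
  5. W0 → W7 ← W5 → W8 ← W6 ← W3 ← W2 — W7:collider[blocks]; W5:fork[blocks]; W8:collider[open]; W6:chain[blocks]; W3:chain[open] ⇒ blocked
  6. W0 → W7 ← W5 → W8 ← W4 ← W1 → W6 ← W3 ← W2 — W7:collider[blocks]; W5:fork[blocks]; W8:collider[open]; W4:chain[open]; W1:fork[open]; W6:collider[open]; W3:chain[open] ⇒ blocked
Since every path is blocked, d-separation holds.

Yes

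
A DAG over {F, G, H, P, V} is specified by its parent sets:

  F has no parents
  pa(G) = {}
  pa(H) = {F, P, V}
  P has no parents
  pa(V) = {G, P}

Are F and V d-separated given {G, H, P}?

No

We examine all 2 paths between F and V:
Path 1: F → H ← P → V
  P is a fork here and P is conditioned on, so the path is blocked at P.
Path 2: F → H ← V
  H is a collider and H is conditioned on, which opens it — no node blocks this path, so it is active.
At least one path is unblocked, so d-separation fails.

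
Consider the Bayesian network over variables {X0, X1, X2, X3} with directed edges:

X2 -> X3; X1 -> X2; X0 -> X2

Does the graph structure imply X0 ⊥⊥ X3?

The only undirected path from X0 to X3 is:
Path 1: X0 → X2 → X3
  X2 is a chain and X2 is not conditioned on — no node blocks this path, so it is active.
Since the path X0 → X2 → X3 is active, X0 and X3 are not d-separated given ∅.

No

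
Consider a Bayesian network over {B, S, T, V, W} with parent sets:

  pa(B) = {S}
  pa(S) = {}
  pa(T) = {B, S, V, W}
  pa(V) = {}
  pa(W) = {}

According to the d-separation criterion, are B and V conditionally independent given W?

Yes

2 paths connect B and V; each must be blocked for d-separation to hold:
  1. B → T ← V — T:collider[blocks] ⇒ blocked
  2. B ← S → T ← V — S:fork[open]; T:collider[blocks] ⇒ blocked
Every path is blocked, so B and V are d-separated given {W}.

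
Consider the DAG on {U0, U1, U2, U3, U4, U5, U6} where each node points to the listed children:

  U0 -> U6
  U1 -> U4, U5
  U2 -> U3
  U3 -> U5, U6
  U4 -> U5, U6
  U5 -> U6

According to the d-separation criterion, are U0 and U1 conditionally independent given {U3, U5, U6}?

Enumerating the 6 paths from U0 to U1 and testing each for blocking by {U3, U5, U6}:
Path 1: U0 → U6 ← U4 ← U1
  U6 is a collider and U6 is conditioned on, which opens it; U4 is a chain and U4 is not conditioned on — no node blocks this path, so it is active.
Path 2: U0 → U6 ← U4 → U5 ← U1
  U6 is a collider and U6 is conditioned on, which opens it; U4 is a fork and U4 is not conditioned on; U5 is a collider and U5 is conditioned on, which opens it — no node blocks this path, so it is active.
Path 3: U0 → U6 ← U3 → U5 ← U4 ← U1
  U3 is a fork here and U3 is conditioned on, so the path is blocked at U3.
Path 4: U0 → U6 ← U3 → U5 ← U1
  U3 is a fork here and U3 is conditioned on, so the path is blocked at U3.
Path 5: U0 → U6 ← U5 ← U4 ← U1
  U5 is a chain here and U5 is conditioned on, so the path is blocked at U5.
Path 6: U0 → U6 ← U5 ← U1
  U5 is a chain here and U5 is conditioned on, so the path is blocked at U5.
At least one path is unblocked, so d-separation fails.

No — U0 and U1 are not d-separated given {U3, U5, U6}.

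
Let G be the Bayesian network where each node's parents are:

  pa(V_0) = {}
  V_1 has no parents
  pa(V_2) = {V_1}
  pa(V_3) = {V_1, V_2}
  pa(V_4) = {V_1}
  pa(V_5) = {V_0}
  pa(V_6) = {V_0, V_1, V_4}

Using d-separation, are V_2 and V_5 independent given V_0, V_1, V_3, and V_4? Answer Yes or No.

Yes — V_2 and V_5 are d-separated given {V_0, V_1, V_3, V_4}.

There are 4 undirected paths between V_2 and V_5; checking each against the conditioning set {V_0, V_1, V_3, V_4}:
Path 1: V_2 → V_3 ← V_1 → V_4 → V_6 ← V_0 → V_5
  V_1 is a fork here and V_1 is conditioned on, so the path is blocked at V_1.
Path 2: V_2 → V_3 ← V_1 → V_6 ← V_0 → V_5
  V_1 is a fork here and V_1 is conditioned on, so the path is blocked at V_1.
Path 3: V_2 ← V_1 → V_4 → V_6 ← V_0 → V_5
  V_1 is a fork here and V_1 is conditioned on, so the path is blocked at V_1.
Path 4: V_2 ← V_1 → V_6 ← V_0 → V_5
  V_1 is a fork here and V_1 is conditioned on, so the path is blocked at V_1.
Since every path is blocked, d-separation holds.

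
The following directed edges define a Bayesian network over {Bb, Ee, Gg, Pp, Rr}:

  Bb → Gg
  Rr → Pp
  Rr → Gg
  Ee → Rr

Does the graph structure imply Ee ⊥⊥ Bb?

Yes

The only undirected path from Ee to Bb is:
Path 1: Ee → Rr → Gg ← Bb
  Gg is a collider here and neither Gg nor any of its descendants is conditioned on, so the collider stays closed — the path is blocked at Gg.
Every path is blocked, so Ee and Bb are d-separated given ∅.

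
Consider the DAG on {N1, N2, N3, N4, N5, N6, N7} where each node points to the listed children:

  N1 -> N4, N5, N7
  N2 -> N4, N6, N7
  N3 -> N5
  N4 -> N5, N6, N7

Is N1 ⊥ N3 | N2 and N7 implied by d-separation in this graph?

Yes

We examine all 5 paths between N1 and N3:
  1. N1 → N4 → N5 ← N3 — N4:chain[open]; N5:collider[blocks] ⇒ blocked
  2. N1 → N7 ← N4 → N5 ← N3 — N7:collider[open]; N4:fork[open]; N5:collider[blocks] ⇒ blocked
  3. N1 → N7 ← N2 → N4 → N5 ← N3 — N7:collider[open]; N2:fork[blocks]; N4:chain[open]; N5:collider[blocks] ⇒ blocked
  4. N1 → N7 ← N2 → N6 ← N4 → N5 ← N3 — N7:collider[open]; N2:fork[blocks]; N6:collider[blocks]; N4:fork[open]; N5:collider[blocks] ⇒ blocked
  5. N1 → N5 ← N3 — N5:collider[blocks] ⇒ blocked
All paths are blocked; N1 ⊥ N3 | {N2, N7} holds.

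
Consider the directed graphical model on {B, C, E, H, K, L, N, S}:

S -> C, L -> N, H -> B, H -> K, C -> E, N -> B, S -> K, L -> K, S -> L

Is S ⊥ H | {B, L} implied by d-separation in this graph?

Yes — S and H are d-separated given {B, L}.

4 paths connect S and H; each must be blocked for d-separation to hold:
  1. S → L → K ← H — L:chain[blocks]; K:collider[blocks] ⇒ blocked
  2. S → L → N → B ← H — L:chain[blocks]; N:chain[open]; B:collider[open] ⇒ blocked
  3. S → K ← L → N → B ← H — K:collider[blocks]; L:fork[blocks]; N:chain[open]; B:collider[open] ⇒ blocked
  4. S → K ← H — K:collider[blocks] ⇒ blocked
Every path is blocked, so S and H are d-separated given {B, L}.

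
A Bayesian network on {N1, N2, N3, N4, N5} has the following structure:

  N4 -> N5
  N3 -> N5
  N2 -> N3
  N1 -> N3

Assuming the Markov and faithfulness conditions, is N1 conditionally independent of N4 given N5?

No — N1 and N4 are not d-separated given {N5}.

The only undirected path from N1 to N4 is:
  1. N1 → N3 → N5 ← N4 — N3:chain[open]; N5:collider[open] ⇒ active
Because an active path exists, N1 and N4 are not d-separated.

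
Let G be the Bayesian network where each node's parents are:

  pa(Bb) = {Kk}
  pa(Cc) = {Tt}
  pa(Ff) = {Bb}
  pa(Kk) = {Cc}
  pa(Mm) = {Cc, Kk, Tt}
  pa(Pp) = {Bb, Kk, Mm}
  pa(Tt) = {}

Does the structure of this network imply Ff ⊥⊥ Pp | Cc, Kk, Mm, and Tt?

Enumerating the 5 paths from Ff to Pp and testing each for blocking by {Cc, Kk, Mm, Tt}:
  1. Ff ← Bb ← Kk ← Cc ← Tt → Mm → Pp — Bb:chain[open]; Kk:chain[blocks]; Cc:chain[blocks]; Tt:fork[blocks]; Mm:chain[blocks] ⇒ blocked
  2. Ff ← Bb ← Kk ← Cc → Mm → Pp — Bb:chain[open]; Kk:chain[blocks]; Cc:fork[blocks]; Mm:chain[blocks] ⇒ blocked
  3. Ff ← Bb ← Kk → Mm → Pp — Bb:chain[open]; Kk:fork[blocks]; Mm:chain[blocks] ⇒ blocked
  4. Ff ← Bb ← Kk → Pp — Bb:chain[open]; Kk:fork[blocks] ⇒ blocked
  5. Ff ← Bb → Pp — Bb:fork[open] ⇒ active
Because an active path exists, Ff and Pp are not d-separated.

No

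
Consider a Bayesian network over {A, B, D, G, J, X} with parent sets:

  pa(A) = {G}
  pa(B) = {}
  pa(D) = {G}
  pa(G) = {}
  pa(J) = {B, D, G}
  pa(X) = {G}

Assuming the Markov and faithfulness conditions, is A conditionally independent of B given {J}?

No — A and B are not d-separated given {J}.

We examine all 2 paths between A and B:
Path 1: A ← G → J ← B
  G is a fork and G is not conditioned on; J is a collider and J is conditioned on, which opens it — no node blocks this path, so it is active.
Path 2: A ← G → D → J ← B
  G is a fork and G is not conditioned on; D is a chain and D is not conditioned on; J is a collider and J is conditioned on, which opens it — no node blocks this path, so it is active.
At least one path is unblocked, so d-separation fails.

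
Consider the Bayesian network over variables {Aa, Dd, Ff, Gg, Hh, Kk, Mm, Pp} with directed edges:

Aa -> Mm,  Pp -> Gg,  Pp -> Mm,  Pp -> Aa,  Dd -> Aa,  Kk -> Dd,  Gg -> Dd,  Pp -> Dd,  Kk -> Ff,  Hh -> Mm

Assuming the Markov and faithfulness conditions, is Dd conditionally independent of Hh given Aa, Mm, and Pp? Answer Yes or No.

Yes

We examine all 6 paths between Dd and Hh:
  1. Dd → Aa ← Pp → Mm ← Hh — Aa:collider[open]; Pp:fork[blocks]; Mm:collider[open] ⇒ blocked
  2. Dd → Aa → Mm ← Hh — Aa:chain[blocks]; Mm:collider[open] ⇒ blocked
  3. Dd ← Gg ← Pp → Aa → Mm ← Hh — Gg:chain[open]; Pp:fork[blocks]; Aa:chain[blocks]; Mm:collider[open] ⇒ blocked
  4. Dd ← Gg ← Pp → Mm ← Hh — Gg:chain[open]; Pp:fork[blocks]; Mm:collider[open] ⇒ blocked
  5. Dd ← Pp → Aa → Mm ← Hh — Pp:fork[blocks]; Aa:chain[blocks]; Mm:collider[open] ⇒ blocked
  6. Dd ← Pp → Mm ← Hh — Pp:fork[blocks]; Mm:collider[open] ⇒ blocked
All paths are blocked; Dd ⊥ Hh | {Aa, Mm, Pp} holds.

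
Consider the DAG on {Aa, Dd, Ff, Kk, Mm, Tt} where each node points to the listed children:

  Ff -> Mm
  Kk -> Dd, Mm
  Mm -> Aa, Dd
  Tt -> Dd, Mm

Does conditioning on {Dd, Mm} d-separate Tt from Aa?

3 paths connect Tt and Aa; each must be blocked for d-separation to hold:
Path 1: Tt → Mm → Aa
  Mm is a chain here and Mm is conditioned on, so the path is blocked at Mm.
Path 2: Tt → Dd ← Kk → Mm → Aa
  Mm is a chain here and Mm is conditioned on, so the path is blocked at Mm.
Path 3: Tt → Dd ← Mm → Aa
  Mm is a fork here and Mm is conditioned on, so the path is blocked at Mm.
All paths are blocked; Tt ⊥ Aa | {Dd, Mm} holds.

Yes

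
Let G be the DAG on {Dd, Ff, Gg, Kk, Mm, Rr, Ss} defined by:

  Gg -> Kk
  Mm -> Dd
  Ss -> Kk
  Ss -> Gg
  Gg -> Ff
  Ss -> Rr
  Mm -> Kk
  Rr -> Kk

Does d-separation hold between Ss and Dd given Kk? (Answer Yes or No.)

No

There are 3 undirected paths between Ss and Dd; checking each against the conditioning set {Kk}:
Path 1: Ss → Kk ← Mm → Dd
  Kk is a collider and Kk is conditioned on, which opens it; Mm is a fork and Mm is not conditioned on — no node blocks this path, so it is active.
Path 2: Ss → Gg → Kk ← Mm → Dd
  Gg is a chain and Gg is not conditioned on; Kk is a collider and Kk is conditioned on, which opens it; Mm is a fork and Mm is not conditioned on — no node blocks this path, so it is active.
Path 3: Ss → Rr → Kk ← Mm → Dd
  Rr is a chain and Rr is not conditioned on; Kk is a collider and Kk is conditioned on, which opens it; Mm is a fork and Mm is not conditioned on — no node blocks this path, so it is active.
At least one path is unblocked, so d-separation fails.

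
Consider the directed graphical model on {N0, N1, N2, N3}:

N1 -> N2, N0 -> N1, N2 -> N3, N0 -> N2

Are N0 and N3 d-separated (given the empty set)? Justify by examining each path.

We examine all 2 paths between N0 and N3:
Path 1: N0 → N2 → N3
  N2 is a chain and N2 is not conditioned on — no node blocks this path, so it is active.
Path 2: N0 → N1 → N2 → N3
  N1 is a chain and N1 is not conditioned on; N2 is a chain and N2 is not conditioned on — no node blocks this path, so it is active.
Since the path N0 → N2 → N3 is active, N0 and N3 are not d-separated given ∅.

No — N0 and N3 are not d-separated given ∅.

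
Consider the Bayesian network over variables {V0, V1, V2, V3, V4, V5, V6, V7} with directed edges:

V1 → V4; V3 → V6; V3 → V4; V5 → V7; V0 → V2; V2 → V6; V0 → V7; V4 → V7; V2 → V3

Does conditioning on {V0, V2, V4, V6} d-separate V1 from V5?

Yes

We examine all 3 paths between V1 and V5:
  1. V1 → V4 ← V3 ← V2 ← V0 → V7 ← V5 — V4:collider[open]; V3:chain[open]; V2:chain[blocks]; V0:fork[blocks]; V7:collider[blocks] ⇒ blocked
  2. V1 → V4 ← V3 → V6 ← V2 ← V0 → V7 ← V5 — V4:collider[open]; V3:fork[open]; V6:collider[open]; V2:chain[blocks]; V0:fork[blocks]; V7:collider[blocks] ⇒ blocked
  3. V1 → V4 → V7 ← V5 — V4:chain[blocks]; V7:collider[blocks] ⇒ blocked
Since every path is blocked, d-separation holds.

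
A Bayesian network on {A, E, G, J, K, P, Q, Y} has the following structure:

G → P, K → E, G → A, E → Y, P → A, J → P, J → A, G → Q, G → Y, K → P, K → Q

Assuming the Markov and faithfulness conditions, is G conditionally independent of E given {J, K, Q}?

5 paths connect G and E; each must be blocked for d-separation to hold:
Path 1: G → A ← P ← K → E
  A is a collider here and neither A nor any of its descendants is conditioned on, so the collider stays closed — the path is blocked at A.
Path 2: G → A ← J → P ← K → E
  A is a collider here and neither A nor any of its descendants is conditioned on, so the collider stays closed — the path is blocked at A.
Path 3: G → Q ← K → E
  K is a fork here and K is conditioned on, so the path is blocked at K.
Path 4: G → P ← K → E
  P is a collider here and neither P nor any of its descendants is conditioned on, so the collider stays closed — the path is blocked at P.
Path 5: G → Y ← E
  Y is a collider here and neither Y nor any of its descendants is conditioned on, so the collider stays closed — the path is blocked at Y.
Every path is blocked, so G and E are d-separated given {J, K, Q}.

Yes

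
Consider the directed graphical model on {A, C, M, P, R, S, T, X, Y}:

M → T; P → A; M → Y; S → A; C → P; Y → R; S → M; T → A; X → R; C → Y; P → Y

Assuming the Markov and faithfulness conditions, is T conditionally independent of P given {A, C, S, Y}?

No

6 paths connect T and P; each must be blocked for d-separation to hold:
Path 1: T ← M ← S → A ← P
  S is a fork here and S is conditioned on, so the path is blocked at S.
Path 2: T ← M → Y ← P
  M is a fork and M is not conditioned on; Y is a collider and Y is conditioned on, which opens it — no node blocks this path, so it is active.
Path 3: T ← M → Y ← C → P
  C is a fork here and C is conditioned on, so the path is blocked at C.
Path 4: T → A ← P
  A is a collider and A is conditioned on, which opens it — no node blocks this path, so it is active.
Path 5: T → A ← S → M → Y ← P
  S is a fork here and S is conditioned on, so the path is blocked at S.
Path 6: T → A ← S → M → Y ← C → P
  S is a fork here and S is conditioned on, so the path is blocked at S.
Because an active path exists, T and P are not d-separated.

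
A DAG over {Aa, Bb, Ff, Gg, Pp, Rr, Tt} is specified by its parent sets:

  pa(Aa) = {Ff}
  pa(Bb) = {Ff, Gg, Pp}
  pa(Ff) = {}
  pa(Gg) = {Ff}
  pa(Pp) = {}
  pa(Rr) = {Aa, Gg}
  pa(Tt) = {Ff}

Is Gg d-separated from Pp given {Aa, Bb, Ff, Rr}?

We examine all 3 paths between Gg and Pp:
  1. Gg ← Ff → Bb ← Pp — Ff:fork[blocks]; Bb:collider[open] ⇒ blocked
  2. Gg → Bb ← Pp — Bb:collider[open] ⇒ active
  3. Gg → Rr ← Aa ← Ff → Bb ← Pp — Rr:collider[open]; Aa:chain[blocks]; Ff:fork[blocks]; Bb:collider[open] ⇒ blocked
Since the path Gg → Bb ← Pp is active, Gg and Pp are not d-separated given {Aa, Bb, Ff, Rr}.

No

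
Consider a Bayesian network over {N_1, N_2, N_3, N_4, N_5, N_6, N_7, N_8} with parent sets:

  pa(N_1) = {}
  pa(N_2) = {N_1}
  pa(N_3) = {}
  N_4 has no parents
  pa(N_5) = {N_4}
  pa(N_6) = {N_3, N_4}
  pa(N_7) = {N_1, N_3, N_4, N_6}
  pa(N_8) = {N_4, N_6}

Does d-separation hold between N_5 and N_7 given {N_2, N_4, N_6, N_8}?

We examine all 5 paths between N_5 and N_7:
Path 1: N_5 ← N_4 → N_7
  N_4 is a fork here and N_4 is conditioned on, so the path is blocked at N_4.
Path 2: N_5 ← N_4 → N_8 ← N_6 → N_7
  N_4 is a fork here and N_4 is conditioned on, so the path is blocked at N_4.
Path 3: N_5 ← N_4 → N_8 ← N_6 ← N_3 → N_7
  N_4 is a fork here and N_4 is conditioned on, so the path is blocked at N_4.
Path 4: N_5 ← N_4 → N_6 → N_7
  N_4 is a fork here and N_4 is conditioned on, so the path is blocked at N_4.
Path 5: N_5 ← N_4 → N_6 ← N_3 → N_7
  N_4 is a fork here and N_4 is conditioned on, so the path is blocked at N_4.
Every path is blocked, so N_5 and N_7 are d-separated given {N_2, N_4, N_6, N_8}.

Yes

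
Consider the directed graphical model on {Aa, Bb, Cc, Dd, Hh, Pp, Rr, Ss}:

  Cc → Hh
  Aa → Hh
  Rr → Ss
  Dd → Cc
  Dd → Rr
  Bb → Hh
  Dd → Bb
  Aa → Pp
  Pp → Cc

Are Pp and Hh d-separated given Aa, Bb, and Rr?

No

3 paths connect Pp and Hh; each must be blocked for d-separation to hold:
Path 1: Pp ← Aa → Hh
  Aa is a fork here and Aa is conditioned on, so the path is blocked at Aa.
Path 2: Pp → Cc → Hh
  Cc is a chain and Cc is not conditioned on — no node blocks this path, so it is active.
Path 3: Pp → Cc ← Dd → Bb → Hh
  Cc is a collider here and neither Cc nor any of its descendants is conditioned on, so the collider stays closed — the path is blocked at Cc.
Since the path Pp → Cc → Hh is active, Pp and Hh are not d-separated given {Aa, Bb, Rr}.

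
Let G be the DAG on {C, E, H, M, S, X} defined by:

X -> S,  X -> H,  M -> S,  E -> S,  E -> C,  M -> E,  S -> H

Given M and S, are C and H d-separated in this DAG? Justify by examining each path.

There are 4 undirected paths between C and H; checking each against the conditioning set {M, S}:
  1. C ← E ← M → S ← X → H — E:chain[open]; M:fork[blocks]; S:collider[open]; X:fork[open] ⇒ blocked
  2. C ← E ← M → S → H — E:chain[open]; M:fork[blocks]; S:chain[blocks] ⇒ blocked
  3. C ← E → S ← X → H — E:fork[open]; S:collider[open]; X:fork[open] ⇒ active
  4. C ← E → S → H — E:fork[open]; S:chain[blocks] ⇒ blocked
Because an active path exists, C and H are not d-separated.

No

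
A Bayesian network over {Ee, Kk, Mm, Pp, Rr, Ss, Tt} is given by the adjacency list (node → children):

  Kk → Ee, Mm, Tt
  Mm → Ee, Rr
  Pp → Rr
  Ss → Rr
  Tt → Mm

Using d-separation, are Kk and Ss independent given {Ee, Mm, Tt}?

There are 3 undirected paths between Kk and Ss; checking each against the conditioning set {Ee, Mm, Tt}:
Path 1: Kk → Ee ← Mm → Rr ← Ss
  Mm is a fork here and Mm is conditioned on, so the path is blocked at Mm.
Path 2: Kk → Tt → Mm → Rr ← Ss
  Tt is a chain here and Tt is conditioned on, so the path is blocked at Tt.
Path 3: Kk → Mm → Rr ← Ss
  Mm is a chain here and Mm is conditioned on, so the path is blocked at Mm.
Every path is blocked, so Kk and Ss are d-separated given {Ee, Mm, Tt}.

Yes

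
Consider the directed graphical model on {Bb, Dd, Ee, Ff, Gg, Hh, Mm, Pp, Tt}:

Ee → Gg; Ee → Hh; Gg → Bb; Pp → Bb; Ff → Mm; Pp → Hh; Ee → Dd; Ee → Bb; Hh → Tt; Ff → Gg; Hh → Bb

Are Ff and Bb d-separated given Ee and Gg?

There are 4 undirected paths between Ff and Bb; checking each against the conditioning set {Ee, Gg}:
Path 1: Ff → Gg → Bb
  Gg is a chain here and Gg is conditioned on, so the path is blocked at Gg.
Path 2: Ff → Gg ← Ee → Bb
  Ee is a fork here and Ee is conditioned on, so the path is blocked at Ee.
Path 3: Ff → Gg ← Ee → Hh ← Pp → Bb
  Ee is a fork here and Ee is conditioned on, so the path is blocked at Ee.
Path 4: Ff → Gg ← Ee → Hh → Bb
  Ee is a fork here and Ee is conditioned on, so the path is blocked at Ee.
All paths are blocked; Ff ⊥ Bb | {Ee, Gg} holds.

Yes — Ff and Bb are d-separated given {Ee, Gg}.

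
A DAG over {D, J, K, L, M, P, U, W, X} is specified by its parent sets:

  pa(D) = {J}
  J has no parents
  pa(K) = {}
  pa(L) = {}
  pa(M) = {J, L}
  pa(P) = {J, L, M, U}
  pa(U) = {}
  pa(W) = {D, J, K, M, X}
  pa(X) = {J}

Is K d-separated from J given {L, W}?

No — K and J are not d-separated given {L, W}.

Enumerating the 6 paths from K to J and testing each for blocking by {L, W}:
Path 1: K → W ← X ← J
  W is a collider and W is conditioned on, which opens it; X is a chain and X is not conditioned on — no node blocks this path, so it is active.
Path 2: K → W ← J
  W is a collider and W is conditioned on, which opens it — no node blocks this path, so it is active.
Path 3: K → W ← D ← J
  W is a collider and W is conditioned on, which opens it; D is a chain and D is not conditioned on — no node blocks this path, so it is active.
Path 4: K → W ← M ← J
  W is a collider and W is conditioned on, which opens it; M is a chain and M is not conditioned on — no node blocks this path, so it is active.
Path 5: K → W ← M ← L → P ← J
  L is a fork here and L is conditioned on, so the path is blocked at L.
Path 6: K → W ← M → P ← J
  P is a collider here and neither P nor any of its descendants is conditioned on, so the collider stays closed — the path is blocked at P.
At least one path is unblocked, so d-separation fails.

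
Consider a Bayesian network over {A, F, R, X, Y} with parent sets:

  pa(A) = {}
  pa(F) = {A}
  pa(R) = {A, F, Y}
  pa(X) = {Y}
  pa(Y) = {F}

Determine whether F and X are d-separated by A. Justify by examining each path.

3 paths connect F and X; each must be blocked for d-separation to hold:
  1. F ← A → R ← Y → X — A:fork[blocks]; R:collider[blocks]; Y:fork[open] ⇒ blocked
  2. F → Y → X — Y:chain[open] ⇒ active
  3. F → R ← Y → X — R:collider[blocks]; Y:fork[open] ⇒ blocked
At least one path is unblocked, so d-separation fails.

No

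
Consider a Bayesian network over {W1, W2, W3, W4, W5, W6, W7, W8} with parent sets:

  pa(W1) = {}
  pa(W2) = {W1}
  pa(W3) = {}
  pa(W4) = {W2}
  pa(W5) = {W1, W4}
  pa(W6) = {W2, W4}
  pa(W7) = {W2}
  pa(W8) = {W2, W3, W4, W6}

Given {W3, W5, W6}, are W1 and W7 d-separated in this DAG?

Enumerating the 6 paths from W1 to W7 and testing each for blocking by {W3, W5, W6}:
Path 1: W1 → W5 ← W4 → W8 ← W6 ← W2 → W7
  W8 is a collider here and neither W8 nor any of its descendants is conditioned on, so the collider stays closed — the path is blocked at W8.
Path 2: W1 → W5 ← W4 → W8 ← W2 → W7
  W8 is a collider here and neither W8 nor any of its descendants is conditioned on, so the collider stays closed — the path is blocked at W8.
Path 3: W1 → W5 ← W4 → W6 → W8 ← W2 → W7
  W6 is a chain here and W6 is conditioned on, so the path is blocked at W6.
Path 4: W1 → W5 ← W4 → W6 ← W2 → W7
  W5 is a collider and W5 is conditioned on, which opens it; W4 is a fork and W4 is not conditioned on; W6 is a collider and W6 is conditioned on, which opens it; W2 is a fork and W2 is not conditioned on — no node blocks this path, so it is active.
Path 5: W1 → W5 ← W4 ← W2 → W7
  W5 is a collider and W5 is conditioned on, which opens it; W4 is a chain and W4 is not conditioned on; W2 is a fork and W2 is not conditioned on — no node blocks this path, so it is active.
Path 6: W1 → W2 → W7
  W2 is a chain and W2 is not conditioned on — no node blocks this path, so it is active.
Because an active path exists, W1 and W7 are not d-separated.

No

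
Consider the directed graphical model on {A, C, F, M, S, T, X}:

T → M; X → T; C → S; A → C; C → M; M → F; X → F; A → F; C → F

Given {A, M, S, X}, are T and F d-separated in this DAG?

No

We examine all 4 paths between T and F:
  1. T ← X → F — X:fork[blocks] ⇒ blocked
  2. T → M → F — M:chain[blocks] ⇒ blocked
  3. T → M ← C → F — M:collider[open]; C:fork[open] ⇒ active
  4. T → M ← C ← A → F — M:collider[open]; C:chain[open]; A:fork[blocks] ⇒ blocked
At least one path is unblocked, so d-separation fails.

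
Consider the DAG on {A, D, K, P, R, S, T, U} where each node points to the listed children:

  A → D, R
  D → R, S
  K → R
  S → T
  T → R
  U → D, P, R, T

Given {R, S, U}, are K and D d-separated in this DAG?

No

We examine all 6 paths between K and D:
Path 1: K → R ← A → D
  R is a collider and R is conditioned on, which opens it; A is a fork and A is not conditioned on — no node blocks this path, so it is active.
Path 2: K → R ← D
  R is a collider and R is conditioned on, which opens it — no node blocks this path, so it is active.
Path 3: K → R ← U → D
  U is a fork here and U is conditioned on, so the path is blocked at U.
Path 4: K → R ← U → T ← S ← D
  U is a fork here and U is conditioned on, so the path is blocked at U.
Path 5: K → R ← T ← S ← D
  S is a chain here and S is conditioned on, so the path is blocked at S.
Path 6: K → R ← T ← U → D
  U is a fork here and U is conditioned on, so the path is blocked at U.
Since the path K → R ← A → D is active, K and D are not d-separated given {R, S, U}.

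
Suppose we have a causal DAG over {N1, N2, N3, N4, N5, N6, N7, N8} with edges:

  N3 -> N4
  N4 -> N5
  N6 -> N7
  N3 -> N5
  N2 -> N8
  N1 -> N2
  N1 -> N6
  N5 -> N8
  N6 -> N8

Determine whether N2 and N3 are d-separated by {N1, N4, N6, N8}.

There are 4 undirected paths between N2 and N3; checking each against the conditioning set {N1, N4, N6, N8}:
Path 1: N2 → N8 ← N5 ← N4 ← N3
  N4 is a chain here and N4 is conditioned on, so the path is blocked at N4.
Path 2: N2 → N8 ← N5 ← N3
  N8 is a collider and N8 is conditioned on, which opens it; N5 is a chain and N5 is not conditioned on — no node blocks this path, so it is active.
Path 3: N2 ← N1 → N6 → N8 ← N5 ← N4 ← N3
  N1 is a fork here and N1 is conditioned on, so the path is blocked at N1.
Path 4: N2 ← N1 → N6 → N8 ← N5 ← N3
  N1 is a fork here and N1 is conditioned on, so the path is blocked at N1.
Since the path N2 → N8 ← N5 ← N3 is active, N2 and N3 are not d-separated given {N1, N4, N6, N8}.

No — N2 and N3 are not d-separated given {N1, N4, N6, N8}.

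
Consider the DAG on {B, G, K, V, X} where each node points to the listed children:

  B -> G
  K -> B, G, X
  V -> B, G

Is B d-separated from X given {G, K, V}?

There are 3 undirected paths between B and X; checking each against the conditioning set {G, K, V}:
  1. B ← K → X — K:fork[blocks] ⇒ blocked
  2. B → G ← K → X — G:collider[open]; K:fork[blocks] ⇒ blocked
  3. B ← V → G ← K → X — V:fork[blocks]; G:collider[open]; K:fork[blocks] ⇒ blocked
Every path is blocked, so B and X are d-separated given {G, K, V}.

Yes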